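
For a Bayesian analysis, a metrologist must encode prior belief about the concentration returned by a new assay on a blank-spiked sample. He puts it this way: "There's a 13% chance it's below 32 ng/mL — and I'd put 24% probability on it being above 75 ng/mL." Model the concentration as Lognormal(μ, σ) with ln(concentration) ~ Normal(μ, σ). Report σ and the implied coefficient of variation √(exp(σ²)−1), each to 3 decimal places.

σ ≈ 0.465, CV ≈ 0.491

If T ~ Lognormal(μ,σ) then ln T ~ Normal(μ,σ), so the p-quantile of ln T is μ + z_p·σ.
ln(32) = 3.466 and ln(75) = 4.317; z_{0.13} = -1.126, z_{0.76} = 0.7063.
σ = (4.317 − 3.466)/(0.7063 − (-1.126)) = 0.465.
μ = 3.466 − (-1.126)·0.465 = 3.989.
CV = √(exp(σ²)−1) = √(exp(0.2160)−1) = 0.491.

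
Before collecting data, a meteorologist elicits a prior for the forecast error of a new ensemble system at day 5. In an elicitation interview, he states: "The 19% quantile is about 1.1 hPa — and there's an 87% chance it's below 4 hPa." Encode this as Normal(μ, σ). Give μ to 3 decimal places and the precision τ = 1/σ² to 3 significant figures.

For Normal(μ,σ), the p-quantile is μ + z_p·σ. Here z_{0.19} = -0.8779, z_{0.87} = 1.126.
So 1.1 = μ − 0.8779σ and 4 = μ + 1.126σ.
Subtracting: σ = (4 − 1.1)/(1.126 − (-0.8779)) = 1.447.
Then μ = 1.1 − (-0.8779)·1.447 = 2.370.
Precision τ = 1/σ² = 1/1.447² = 0.478.

μ = 2.370, τ = 0.478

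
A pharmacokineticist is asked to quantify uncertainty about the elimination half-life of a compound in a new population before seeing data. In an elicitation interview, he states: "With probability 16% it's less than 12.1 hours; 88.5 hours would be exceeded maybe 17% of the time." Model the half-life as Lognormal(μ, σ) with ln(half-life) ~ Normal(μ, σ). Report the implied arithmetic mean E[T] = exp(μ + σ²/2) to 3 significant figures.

If T ~ Lognormal(μ,σ) then ln T ~ Normal(μ,σ), so the p-quantile of ln T is μ + z_p·σ.
ln(12.1) = 2.493 and ln(88.5) = 4.483; z_{0.16} = -0.9945, z_{0.83} = 0.9542.
σ = (4.483 − 2.493)/(0.9542 − (-0.9945)) = 1.021.
μ = 2.493 − (-0.9945)·1.021 = 3.509.
E[T] = exp(μ + σ²/2) = exp(3.509 + 0.5214) = 56.3 hours.

E[T] ≈ 56.3 hours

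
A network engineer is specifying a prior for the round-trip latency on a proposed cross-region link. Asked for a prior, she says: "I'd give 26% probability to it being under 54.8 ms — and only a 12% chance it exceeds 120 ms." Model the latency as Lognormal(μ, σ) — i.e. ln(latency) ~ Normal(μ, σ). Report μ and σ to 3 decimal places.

If T ~ Lognormal(μ,σ) then ln T ~ Normal(μ,σ), so the p-quantile of ln T is μ + z_p·σ.
ln(54.8) = 4.004 and ln(120) = 4.787; z_{0.26} = -0.6433, z_{0.88} = 1.175.
σ = (4.787 − 4.004)/(1.175 − (-0.6433)) = 0.431.
μ = 4.004 − (-0.6433)·0.431 = 4.281.

μ ≈ 4.281, σ ≈ 0.431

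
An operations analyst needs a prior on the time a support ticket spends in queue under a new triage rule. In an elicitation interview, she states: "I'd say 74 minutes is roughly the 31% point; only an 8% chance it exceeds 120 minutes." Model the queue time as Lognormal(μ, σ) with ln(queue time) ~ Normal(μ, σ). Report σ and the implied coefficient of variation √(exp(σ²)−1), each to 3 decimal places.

σ ≈ 0.254, CV ≈ 0.258

If T ~ Lognormal(μ,σ) then ln T ~ Normal(μ,σ), so the p-quantile of ln T is μ + z_p·σ.
ln(74) = 4.304 and ln(120) = 4.787; z_{0.31} = -0.4959, z_{0.92} = 1.405.
σ = (4.787 − 4.304)/(1.405 − (-0.4959)) = 0.254.
μ = 4.304 − (-0.4959)·0.254 = 4.430.
CV = √(exp(σ²)−1) = √(exp(0.0647)−1) = 0.258.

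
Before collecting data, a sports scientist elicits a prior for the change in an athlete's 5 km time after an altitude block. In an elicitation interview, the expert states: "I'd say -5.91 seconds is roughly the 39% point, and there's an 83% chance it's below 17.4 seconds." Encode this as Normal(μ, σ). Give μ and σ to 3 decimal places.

The p-quantile of Normal(μ,σ) is μ + z_p·σ, with z_{0.39} = -0.2793 and z_{0.83} = 0.9542.
Eliminate σ: μ = (z₂·x₁ − z₁·x₂)/(z₂ − z₁) = (0.9542·-5.91 − (-0.2793)·17.4)/1.233 = -0.632.
Then σ = (x₂ − x₁)/(z₂ − z₁) = (17.4 − -5.91)/1.233 = 18.898.

μ = -0.632, σ = 18.898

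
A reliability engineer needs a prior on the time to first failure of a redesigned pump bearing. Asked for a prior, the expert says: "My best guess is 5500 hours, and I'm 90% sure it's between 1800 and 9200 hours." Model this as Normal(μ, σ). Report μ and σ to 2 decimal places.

A symmetric 90% interval runs μ ± z·σ with z = 1.645.
Half-width = 3700, so σ = 3700/1.645 = 2249.44.
μ is the stated best guess, 5500.00.

μ = 5500.00, σ = 2249.44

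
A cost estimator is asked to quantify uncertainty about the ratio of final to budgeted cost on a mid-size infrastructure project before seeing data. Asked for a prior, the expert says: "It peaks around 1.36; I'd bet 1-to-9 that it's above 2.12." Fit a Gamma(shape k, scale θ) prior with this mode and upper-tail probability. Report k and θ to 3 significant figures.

k ≈ 10.5, θ ≈ 0.143

Gamma(k,θ) with k>1 has mode (k−1)θ, so θ = 1.36/(k−1).
Need P(X < 2.12) = 0.9 with θ tied to k this way. Start at k = 2, θ = 1.36: P(X<2.12) ≈ 0.462.
Too low — raise k to concentrate. Iterating converges to k ≈ 10.5.
Then θ = 1.36/(10.5−1) ≈ 0.143.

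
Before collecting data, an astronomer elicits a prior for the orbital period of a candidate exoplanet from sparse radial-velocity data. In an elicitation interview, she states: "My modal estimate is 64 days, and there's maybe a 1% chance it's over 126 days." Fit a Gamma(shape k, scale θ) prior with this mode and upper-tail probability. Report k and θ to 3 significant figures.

Gamma(k,θ) with k>1 has mode (k−1)θ, so θ = 64/(k−1).
Need P(X < 126) = 0.99 with θ tied to k this way. Start at k = 2, θ = 64: P(X<126) ≈ 0.585.
Too low — raise k to concentrate. Iterating converges to k ≈ 11.7.
Then θ = 64/(11.7−1) ≈ 5.96.

k ≈ 11.7, θ ≈ 5.96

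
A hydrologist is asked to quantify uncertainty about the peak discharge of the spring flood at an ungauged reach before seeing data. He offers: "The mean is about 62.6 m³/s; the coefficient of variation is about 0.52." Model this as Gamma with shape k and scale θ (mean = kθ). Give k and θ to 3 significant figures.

For Gamma(k, scale θ): mean = kθ, variance = kθ², so CV = 1/√k.
CV = 0.52, hence k = 1/CV² = 3.7.
Then θ = mean/k = 62.6/3.7 = 16.9.

k ≈ 3.7, θ ≈ 16.9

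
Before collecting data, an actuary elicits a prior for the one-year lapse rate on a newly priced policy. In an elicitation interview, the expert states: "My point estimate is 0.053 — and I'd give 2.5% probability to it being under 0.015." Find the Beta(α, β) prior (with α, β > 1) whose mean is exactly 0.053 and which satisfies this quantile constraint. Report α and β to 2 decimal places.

With mean 0.053 fixed, write α = 0.053s, β = 0.947s where s = α+β.
Need P(θ < 0.015) = 0.025 under Beta(0.053s, 0.947s). Normal approximation: (q−m)/√(m(1−m)/s) ≈ z_{0.025} = -1.96, so s ≈ 0.053·0.947·(-1.96)²/(0.015−0.053)² = 133.5.
At s = 133.5: P(θ<0.015) ≈ 0.004. Adjusting to match 0.025 gives s ≈ 76.52.
So α = 0.053·76.52 ≈ 4.06, β = 0.947·76.52 ≈ 72.47.

α ≈ 4.06, β ≈ 72.47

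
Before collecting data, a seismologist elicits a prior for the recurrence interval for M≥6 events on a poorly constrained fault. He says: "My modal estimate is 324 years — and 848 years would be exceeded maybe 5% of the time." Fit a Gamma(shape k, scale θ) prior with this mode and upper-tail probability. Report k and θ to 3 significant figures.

Gamma(k,θ) with k>1 has mode (k−1)θ, so θ = 324/(k−1).
Need P(X < 848) = 0.95 with θ tied to k this way. Start at k = 2, θ = 324: P(X<848) ≈ 0.736.
Too low — raise k to concentrate. Iterating converges to k ≈ 3.92.
Then θ = 324/(3.92−1) ≈ 111.

k ≈ 3.92, θ ≈ 111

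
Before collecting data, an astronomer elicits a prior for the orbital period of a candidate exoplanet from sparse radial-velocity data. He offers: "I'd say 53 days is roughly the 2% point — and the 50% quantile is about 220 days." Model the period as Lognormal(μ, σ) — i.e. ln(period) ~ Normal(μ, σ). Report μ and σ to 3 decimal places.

μ ≈ 5.394, σ ≈ 0.693

If T ~ Lognormal(μ,σ) then ln T ~ Normal(μ,σ), so the p-quantile of ln T is μ + z_p·σ.
ln(53) = 3.97 and ln(220) = 5.394; z_{0.02} = -2.054, z_{0.5} = 0.
σ = (5.394 − 3.97)/(0 − (-2.054)) = 0.693.
μ = 3.97 − (-2.054)·0.693 = 5.394.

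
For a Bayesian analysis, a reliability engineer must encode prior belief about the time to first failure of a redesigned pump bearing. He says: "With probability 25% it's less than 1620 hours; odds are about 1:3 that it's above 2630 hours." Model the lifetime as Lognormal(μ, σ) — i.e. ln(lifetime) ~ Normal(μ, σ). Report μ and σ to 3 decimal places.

If T ~ Lognormal(μ,σ) then ln T ~ Normal(μ,σ), so the p-quantile of ln T is μ + z_p·σ.
ln(1620) = 7.39 and ln(2630) = 7.875; z_{0.25} = -0.6745, z_{0.75} = 0.6745.
σ = (7.875 − 7.39)/(0.6745 − (-0.6745)) = 0.359.
μ = 7.39 − (-0.6745)·0.359 = 7.632.

μ ≈ 7.632, σ ≈ 0.359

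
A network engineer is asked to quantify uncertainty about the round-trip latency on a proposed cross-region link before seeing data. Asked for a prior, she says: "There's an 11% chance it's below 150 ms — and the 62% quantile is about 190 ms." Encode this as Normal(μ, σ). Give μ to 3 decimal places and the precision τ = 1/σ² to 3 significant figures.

μ = 182.024, τ = 0.00147

For Normal(μ,σ), the p-quantile is μ + z_p·σ. Here z_{0.11} = -1.227, z_{0.62} = 0.3055.
So 150 = μ − 1.227σ and 190 = μ + 0.3055σ.
Subtracting: σ = (190 − 150)/(0.3055 − (-1.227)) = 26.110.
Then μ = 150 − (-1.227)·26.110 = 182.024.
Precision τ = 1/σ² = 1/26.11² = 0.00147.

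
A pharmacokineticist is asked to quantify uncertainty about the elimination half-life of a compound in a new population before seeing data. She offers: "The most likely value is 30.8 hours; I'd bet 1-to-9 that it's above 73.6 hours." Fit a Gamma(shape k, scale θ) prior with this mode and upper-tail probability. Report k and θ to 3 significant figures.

Gamma(k,θ) with k>1 has mode (k−1)θ, so θ = 30.8/(k−1).
Need P(X < 73.6) = 0.9 with θ tied to k this way. Start at k = 2, θ = 30.8: P(X<73.6) ≈ 0.689.
Too low — raise k to concentrate. Iterating converges to k ≈ 3.53.
Then θ = 30.8/(3.53−1) ≈ 12.2.

k ≈ 3.53, θ ≈ 12.2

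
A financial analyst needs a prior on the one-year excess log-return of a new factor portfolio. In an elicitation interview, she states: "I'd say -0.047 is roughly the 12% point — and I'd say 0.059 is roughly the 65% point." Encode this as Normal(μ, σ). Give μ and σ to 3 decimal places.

For Normal(μ,σ), the p-quantile is μ + z_p·σ. Here z_{0.12} = -1.175, z_{0.65} = 0.3853.
So -0.047 = μ − 1.175σ and 0.059 = μ + 0.3853σ.
Subtracting: σ = (0.059 − -0.047)/(0.3853 − (-1.175)) = 0.068.
Then μ = -0.047 − (-1.175)·0.068 = 0.033.

μ = 0.033, σ = 0.068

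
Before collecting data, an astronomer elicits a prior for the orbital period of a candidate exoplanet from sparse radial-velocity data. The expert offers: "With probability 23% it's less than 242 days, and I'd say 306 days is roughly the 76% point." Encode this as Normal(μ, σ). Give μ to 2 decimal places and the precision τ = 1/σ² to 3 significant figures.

μ = 274.72, τ = 0.00051

For Normal(μ,σ), the p-quantile is μ + z_p·σ. Here z_{0.23} = -0.7388, z_{0.76} = 0.7063.
So 242 = μ − 0.7388σ and 306 = μ + 0.7063σ.
Subtracting: σ = (306 − 242)/(0.7063 − (-0.7388)) = 44.29.
Then μ = 242 − (-0.7388)·44.29 = 274.72.
Precision τ = 1/σ² = 1/44.29² = 0.00051.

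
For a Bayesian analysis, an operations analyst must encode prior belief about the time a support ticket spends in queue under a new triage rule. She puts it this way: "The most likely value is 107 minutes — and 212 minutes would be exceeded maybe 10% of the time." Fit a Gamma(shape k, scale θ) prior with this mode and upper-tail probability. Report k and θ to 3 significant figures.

k ≈ 5.1, θ ≈ 26.1

Gamma(k,θ) with k>1 has mode (k−1)θ, so θ = 107/(k−1).
Need P(X < 212) = 0.9 with θ tied to k this way. Start at k = 2, θ = 107: P(X<212) ≈ 0.589.
Too low — raise k to concentrate. Iterating converges to k ≈ 5.1.
Then θ = 107/(5.1−1) ≈ 26.1.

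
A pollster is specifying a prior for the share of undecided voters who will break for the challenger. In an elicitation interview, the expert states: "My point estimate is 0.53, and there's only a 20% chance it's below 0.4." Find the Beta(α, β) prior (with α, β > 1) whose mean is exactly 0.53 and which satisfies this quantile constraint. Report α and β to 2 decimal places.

With mean 0.53 fixed, write α = 0.53s, β = 0.47s where s = α+β.
Need P(θ < 0.4) = 0.2 under Beta(0.53s, 0.47s). Normal approximation: (q−m)/√(m(1−m)/s) ≈ z_{0.2} = -0.842, so s ≈ 0.53·0.47·(-0.842)²/(0.4−0.53)² = 10.4.
At s = 10.4: P(θ<0.4) ≈ 0.201. Adjusting to match 0.2 gives s ≈ 10.48.
So α = 0.53·10.48 ≈ 5.56, β = 0.47·10.48 ≈ 4.93.

α ≈ 5.56, β ≈ 4.93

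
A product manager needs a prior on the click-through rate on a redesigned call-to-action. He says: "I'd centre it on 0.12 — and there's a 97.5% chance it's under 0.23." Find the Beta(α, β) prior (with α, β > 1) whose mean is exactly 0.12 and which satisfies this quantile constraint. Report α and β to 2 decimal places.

α ≈ 5.26, β ≈ 38.54

With mean 0.12 fixed, write α = 0.12s, β = 0.88s where s = α+β.
Need P(θ < 0.23) = 0.975 under Beta(0.12s, 0.88s). Normal approximation: (q−m)/√(m(1−m)/s) ≈ z_{0.975} = 1.96, so s ≈ 0.12·0.88·(1.96)²/(0.23−0.12)² = 33.5.
At s = 33.5: P(θ<0.23) ≈ 0.959. Adjusting to match 0.975 gives s ≈ 43.80.
So α = 0.12·43.80 ≈ 5.26, β = 0.88·43.80 ≈ 38.54.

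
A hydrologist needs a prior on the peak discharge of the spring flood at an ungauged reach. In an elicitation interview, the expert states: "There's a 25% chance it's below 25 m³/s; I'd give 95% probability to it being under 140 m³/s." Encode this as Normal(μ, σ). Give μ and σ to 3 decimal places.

The p-quantile of Normal(μ,σ) is μ + z_p·σ, with z_{0.25} = -0.6745 and z_{0.95} = 1.645.
Eliminate σ: μ = (z₂·x₁ − z₁·x₂)/(z₂ − z₁) = (1.645·25 − (-0.6745)·140)/2.319 = 58.443.
Then σ = (x₂ − x₁)/(z₂ − z₁) = (140 − 25)/2.319 = 49.583.

μ = 58.443, σ = 49.583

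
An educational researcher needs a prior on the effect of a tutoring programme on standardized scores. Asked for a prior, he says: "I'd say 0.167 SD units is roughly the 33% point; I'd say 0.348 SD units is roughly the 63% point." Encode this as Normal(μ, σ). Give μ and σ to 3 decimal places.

μ = 0.270, σ = 0.235

For Normal(μ,σ), the p-quantile is μ + z_p·σ. Here z_{0.33} = -0.4399, z_{0.63} = 0.3319.
So 0.167 = μ − 0.4399σ and 0.348 = μ + 0.3319σ.
Subtracting: σ = (0.348 − 0.167)/(0.3319 − (-0.4399)) = 0.235.
Then μ = 0.167 − (-0.4399)·0.235 = 0.270.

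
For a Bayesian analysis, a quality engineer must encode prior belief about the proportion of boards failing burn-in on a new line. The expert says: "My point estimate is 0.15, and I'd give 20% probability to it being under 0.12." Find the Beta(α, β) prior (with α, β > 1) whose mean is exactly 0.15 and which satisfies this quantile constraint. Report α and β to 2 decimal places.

With mean 0.15 fixed, write α = 0.15s, β = 0.85s where s = α+β.
Need P(θ < 0.12) = 0.2 under Beta(0.15s, 0.85s). Normal approximation: (q−m)/√(m(1−m)/s) ≈ z_{0.2} = -0.842, so s ≈ 0.15·0.85·(-0.842)²/(0.12−0.15)² = 100.3.
At s = 100.3: P(θ<0.12) ≈ 0.204. Adjusting to match 0.2 gives s ≈ 103.59.
So α = 0.15·103.59 ≈ 15.54, β = 0.85·103.59 ≈ 88.05.

α ≈ 15.54, β ≈ 88.05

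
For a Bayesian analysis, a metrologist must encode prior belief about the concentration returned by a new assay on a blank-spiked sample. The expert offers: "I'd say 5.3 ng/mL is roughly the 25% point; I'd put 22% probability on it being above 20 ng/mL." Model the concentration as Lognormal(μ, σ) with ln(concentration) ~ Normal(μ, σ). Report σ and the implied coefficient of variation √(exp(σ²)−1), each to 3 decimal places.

σ ≈ 0.918, CV ≈ 1.150

If T ~ Lognormal(μ,σ) then ln T ~ Normal(μ,σ), so the p-quantile of ln T is μ + z_p·σ.
ln(5.3) = 1.668 and ln(20) = 2.996; z_{0.25} = -0.6745, z_{0.78} = 0.7722.
σ = (2.996 − 1.668)/(0.7722 − (-0.6745)) = 0.918.
μ = 1.668 − (-0.6745)·0.918 = 2.287.
CV = √(exp(σ²)−1) = √(exp(0.8427)−1) = 1.150.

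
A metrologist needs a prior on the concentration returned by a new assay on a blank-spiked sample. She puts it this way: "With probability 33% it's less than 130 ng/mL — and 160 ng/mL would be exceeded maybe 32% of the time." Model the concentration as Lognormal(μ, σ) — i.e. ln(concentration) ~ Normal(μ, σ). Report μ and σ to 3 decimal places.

If T ~ Lognormal(μ,σ) then ln T ~ Normal(μ,σ), so the p-quantile of ln T is μ + z_p·σ.
ln(130) = 4.868 and ln(160) = 5.075; z_{0.33} = -0.4399, z_{0.68} = 0.4677.
σ = (5.075 − 4.868)/(0.4677 − (-0.4399)) = 0.229.
μ = 4.868 − (-0.4399)·0.229 = 4.968.

μ ≈ 4.968, σ ≈ 0.229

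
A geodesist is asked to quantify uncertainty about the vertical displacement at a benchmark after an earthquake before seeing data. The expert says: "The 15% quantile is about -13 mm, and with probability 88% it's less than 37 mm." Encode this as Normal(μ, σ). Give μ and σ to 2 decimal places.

For Normal(μ,σ), the p-quantile is μ + z_p·σ. Here z_{0.15} = -1.036, z_{0.88} = 1.175.
So -13 = μ − 1.036σ and 37 = μ + 1.175σ.
Subtracting: σ = (37 − -13)/(1.175 − (-1.036)) = 22.61.
Then μ = -13 − (-1.036)·22.61 = 10.43.

μ = 10.43, σ = 22.61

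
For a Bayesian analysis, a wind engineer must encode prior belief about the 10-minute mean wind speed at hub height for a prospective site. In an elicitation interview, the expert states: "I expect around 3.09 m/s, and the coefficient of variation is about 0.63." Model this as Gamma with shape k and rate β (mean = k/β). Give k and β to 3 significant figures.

For Gamma(k, rate β): mean = k/β, variance = k/β², so CV = 1/√k.
CV = 0.63, hence k = 1/CV² = 2.52.
Then β = k/mean = 2.52/3.09 = 0.815.

k ≈ 2.52, β ≈ 0.815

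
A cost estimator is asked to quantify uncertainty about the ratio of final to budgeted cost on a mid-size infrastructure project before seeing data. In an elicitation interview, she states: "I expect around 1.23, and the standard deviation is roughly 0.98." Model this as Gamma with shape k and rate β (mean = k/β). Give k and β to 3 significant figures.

k ≈ 1.58, β ≈ 1.28

For Gamma(k, rate β): mean = k/β, variance = k/β², so CV = 1/√k.
CV = SD/mean = 0.98/1.23 = 0.7967, hence k = 1/CV² = 1.58.
Then β = k/mean = 1.58/1.23 = 1.28.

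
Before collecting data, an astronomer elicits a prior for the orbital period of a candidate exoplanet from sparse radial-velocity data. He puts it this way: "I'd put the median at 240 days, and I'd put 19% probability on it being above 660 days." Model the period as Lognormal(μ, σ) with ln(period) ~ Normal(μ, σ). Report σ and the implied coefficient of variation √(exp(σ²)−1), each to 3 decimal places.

σ ≈ 1.152, CV ≈ 1.665

If T ~ Lognormal(μ,σ) then ln T ~ Normal(μ,σ), so the p-quantile of ln T is μ + z_p·σ.
ln(240) = 5.481 and ln(660) = 6.492; z_{0.5} = 0, z_{0.81} = 0.8779.
σ = (6.492 − 5.481)/(0.8779 − (0)) = 1.152.
μ = 5.481 − (0)·1.152 = 5.481.
CV = √(exp(σ²)−1) = √(exp(1.3278)−1) = 1.665.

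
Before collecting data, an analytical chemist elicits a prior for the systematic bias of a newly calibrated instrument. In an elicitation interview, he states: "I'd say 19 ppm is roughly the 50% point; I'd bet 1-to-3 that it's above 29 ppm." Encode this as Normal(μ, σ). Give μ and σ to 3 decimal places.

μ = 19.000, σ = 14.826

For Normal(μ,σ), the p-quantile is μ + z_p·σ. Here z_{0.5} = 0, z_{0.75} = 0.6745.
So 19 = μ + 0σ and 29 = μ + 0.6745σ.
Subtracting: σ = (29 − 19)/(0.6745 − (0)) = 14.826.
Then μ = 19 − (0)·14.826 = 19.000.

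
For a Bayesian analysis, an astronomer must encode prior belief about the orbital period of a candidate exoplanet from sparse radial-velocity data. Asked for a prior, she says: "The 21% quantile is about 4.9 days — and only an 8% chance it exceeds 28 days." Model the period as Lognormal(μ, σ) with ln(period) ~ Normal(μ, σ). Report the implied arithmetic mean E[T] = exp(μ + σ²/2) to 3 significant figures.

If T ~ Lognormal(μ,σ) then ln T ~ Normal(μ,σ), so the p-quantile of ln T is μ + z_p·σ.
ln(4.9) = 1.589 and ln(28) = 3.332; z_{0.21} = -0.8064, z_{0.92} = 1.405.
σ = (3.332 − 1.589)/(1.405 − (-0.8064)) = 0.788.
μ = 1.589 − (-0.8064)·0.788 = 2.225.
E[T] = exp(μ + σ²/2) = exp(2.225 + 0.3106) = 12.6 days.

E[T] ≈ 12.6 days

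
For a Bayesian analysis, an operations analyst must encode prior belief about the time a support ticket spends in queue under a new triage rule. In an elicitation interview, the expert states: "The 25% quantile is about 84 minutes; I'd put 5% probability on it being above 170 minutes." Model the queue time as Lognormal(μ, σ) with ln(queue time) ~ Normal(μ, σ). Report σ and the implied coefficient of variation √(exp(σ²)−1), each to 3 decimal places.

σ ≈ 0.304, CV ≈ 0.311

If T ~ Lognormal(μ,σ) then ln T ~ Normal(μ,σ), so the p-quantile of ln T is μ + z_p·σ.
ln(84) = 4.431 and ln(170) = 5.136; z_{0.25} = -0.6745, z_{0.95} = 1.645.
σ = (5.136 − 4.431)/(1.645 − (-0.6745)) = 0.304.
μ = 4.431 − (-0.6745)·0.304 = 4.636.
CV = √(exp(σ²)−1) = √(exp(0.0924)−1) = 0.311.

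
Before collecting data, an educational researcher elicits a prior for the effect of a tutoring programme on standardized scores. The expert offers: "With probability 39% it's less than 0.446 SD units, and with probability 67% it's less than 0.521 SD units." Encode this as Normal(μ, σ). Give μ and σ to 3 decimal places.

For Normal(μ,σ), the p-quantile is μ + z_p·σ. Here z_{0.39} = -0.2793, z_{0.67} = 0.4399.
So 0.446 = μ − 0.2793σ and 0.521 = μ + 0.4399σ.
Subtracting: σ = (0.521 − 0.446)/(0.4399 − (-0.2793)) = 0.104.
Then μ = 0.446 − (-0.2793)·0.104 = 0.475.

μ = 0.475, σ = 0.104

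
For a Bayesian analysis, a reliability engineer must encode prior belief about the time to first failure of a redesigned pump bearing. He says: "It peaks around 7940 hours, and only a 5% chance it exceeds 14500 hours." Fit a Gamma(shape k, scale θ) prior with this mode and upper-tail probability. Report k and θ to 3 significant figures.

k ≈ 8.68, θ ≈ 1030

Gamma(k,θ) with k>1 has mode (k−1)θ, so θ = 7940/(k−1).
Need P(X < 14500) = 0.95 with θ tied to k this way. Start at k = 2, θ = 7940: P(X<14500) ≈ 0.545.
Too low — raise k to concentrate. Iterating converges to k ≈ 8.68.
Then θ = 7940/(8.68−1) ≈ 1030.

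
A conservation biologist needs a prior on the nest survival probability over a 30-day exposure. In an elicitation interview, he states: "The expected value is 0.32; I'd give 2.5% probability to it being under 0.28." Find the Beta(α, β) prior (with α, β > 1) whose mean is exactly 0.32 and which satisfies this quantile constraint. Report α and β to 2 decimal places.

α ≈ 161.17, β ≈ 342.49

With mean 0.32 fixed, write α = 0.32s, β = 0.68s where s = α+β.
Need P(θ < 0.28) = 0.025 under Beta(0.32s, 0.68s). Normal approximation: (q−m)/√(m(1−m)/s) ≈ z_{0.025} = -1.96, so s ≈ 0.32·0.68·(-1.96)²/(0.28−0.32)² = 522.4.
At s = 522.4: P(θ<0.28) ≈ 0.023. Adjusting to match 0.025 gives s ≈ 503.66.
So α = 0.32·503.66 ≈ 161.17, β = 0.68·503.66 ≈ 342.49.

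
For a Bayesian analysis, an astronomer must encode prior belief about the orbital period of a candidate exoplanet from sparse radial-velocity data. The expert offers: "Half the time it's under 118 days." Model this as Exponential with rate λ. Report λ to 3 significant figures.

λ ≈ 0.00587

Exponential median = ln 2 / λ, so λ = ln 2 / 118.0 = 0.00587.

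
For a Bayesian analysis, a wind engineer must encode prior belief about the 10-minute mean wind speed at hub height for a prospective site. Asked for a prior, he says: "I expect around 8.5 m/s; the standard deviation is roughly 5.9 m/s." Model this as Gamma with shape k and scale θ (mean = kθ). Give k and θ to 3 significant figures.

For Gamma(k, scale θ): mean = kθ, variance = kθ², so CV = 1/√k.
CV = SD/mean = 5.9/8.5 = 0.6941, hence k = 1/CV² = 2.08.
Then θ = mean/k = 8.5/2.08 = 4.1.

k ≈ 2.08, θ ≈ 4.1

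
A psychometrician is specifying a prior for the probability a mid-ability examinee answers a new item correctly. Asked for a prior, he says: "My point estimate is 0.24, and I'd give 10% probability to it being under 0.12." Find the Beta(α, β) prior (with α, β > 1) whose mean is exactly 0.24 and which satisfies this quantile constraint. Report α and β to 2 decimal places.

With mean 0.24 fixed, write α = 0.24s, β = 0.76s where s = α+β.
Need P(θ < 0.12) = 0.1 under Beta(0.24s, 0.76s). Normal approximation: (q−m)/√(m(1−m)/s) ≈ z_{0.1} = -1.28, so s ≈ 0.24·0.76·(-1.28)²/(0.12−0.24)² = 20.8.
At s = 20.8: P(θ<0.12) ≈ 0.080. Adjusting to match 0.1 gives s ≈ 17.84.
So α = 0.24·17.84 ≈ 4.28, β = 0.76·17.84 ≈ 13.56.

α ≈ 4.28, β ≈ 13.56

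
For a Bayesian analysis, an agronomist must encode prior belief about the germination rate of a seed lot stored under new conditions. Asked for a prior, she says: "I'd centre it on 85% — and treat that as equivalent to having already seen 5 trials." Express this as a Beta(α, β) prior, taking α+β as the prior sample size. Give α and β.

Under the effective-sample-size interpretation, Beta(α, β) has prior mean α/(α+β) and prior sample size α+β.
So α+β = 5 and α/(α+β) = 0.85, giving α = 0.85·5 = 4.25 and β = 5 − 4.25 = 0.75.

α = 4.25, β = 0.75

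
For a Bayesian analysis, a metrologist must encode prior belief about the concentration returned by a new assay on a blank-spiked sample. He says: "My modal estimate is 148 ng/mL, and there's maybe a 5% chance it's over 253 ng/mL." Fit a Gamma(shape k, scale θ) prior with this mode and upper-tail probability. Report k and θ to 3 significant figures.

Gamma(k,θ) with k>1 has mode (k−1)θ, so θ = 148/(k−1).
Need P(X < 253) = 0.95 with θ tied to k this way. Start at k = 2, θ = 148: P(X<253) ≈ 0.510.
Too low — raise k to concentrate. Iterating converges to k ≈ 10.7.
Then θ = 148/(10.7−1) ≈ 15.2.

k ≈ 10.7, θ ≈ 15.2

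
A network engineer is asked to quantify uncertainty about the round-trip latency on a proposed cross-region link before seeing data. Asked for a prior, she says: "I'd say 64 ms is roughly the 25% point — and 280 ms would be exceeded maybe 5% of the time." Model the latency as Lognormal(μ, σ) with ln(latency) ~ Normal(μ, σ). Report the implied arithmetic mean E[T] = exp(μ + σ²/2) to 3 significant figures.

If T ~ Lognormal(μ,σ) then ln T ~ Normal(μ,σ), so the p-quantile of ln T is μ + z_p·σ.
ln(64) = 4.159 and ln(280) = 5.635; z_{0.25} = -0.6745, z_{0.95} = 1.645.
σ = (5.635 − 4.159)/(1.645 − (-0.6745)) = 0.636.
μ = 4.159 − (-0.6745)·0.636 = 4.588.
E[T] = exp(μ + σ²/2) = exp(4.588 + 0.2025) = 120 ms.

E[T] ≈ 120 ms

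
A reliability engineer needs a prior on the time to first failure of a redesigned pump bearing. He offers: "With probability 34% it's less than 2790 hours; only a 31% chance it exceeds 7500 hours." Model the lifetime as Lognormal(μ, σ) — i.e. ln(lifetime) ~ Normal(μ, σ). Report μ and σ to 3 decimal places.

μ ≈ 8.383, σ ≈ 1.089

If T ~ Lognormal(μ,σ) then ln T ~ Normal(μ,σ), so the p-quantile of ln T is μ + z_p·σ.
ln(2790) = 7.934 and ln(7500) = 8.923; z_{0.34} = -0.4125, z_{0.69} = 0.4959.
σ = (8.923 − 7.934)/(0.4959 − (-0.4125)) = 1.089.
μ = 7.934 − (-0.4125)·1.089 = 8.383.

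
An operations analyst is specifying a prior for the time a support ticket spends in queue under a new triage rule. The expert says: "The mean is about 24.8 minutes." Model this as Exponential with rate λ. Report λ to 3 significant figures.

λ ≈ 0.0403

Exponential mean = 1/λ, so λ = 1/24.8 = 0.0403.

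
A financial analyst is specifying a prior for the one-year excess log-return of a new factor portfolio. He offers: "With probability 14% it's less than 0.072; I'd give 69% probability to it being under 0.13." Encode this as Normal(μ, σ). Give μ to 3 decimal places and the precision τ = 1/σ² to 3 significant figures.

μ = 0.112, τ = 738

The p-quantile of Normal(μ,σ) is μ + z_p·σ, with z_{0.14} = -1.08 and z_{0.69} = 0.4959.
Eliminate σ: μ = (z₂·x₁ − z₁·x₂)/(z₂ − z₁) = (0.4959·0.072 − (-1.08)·0.13)/1.576 = 0.112.
Then σ = (x₂ − x₁)/(z₂ − z₁) = (0.13 − 0.072)/1.576 = 0.037.
Precision τ = 1/σ² = 1/0.0368² = 738.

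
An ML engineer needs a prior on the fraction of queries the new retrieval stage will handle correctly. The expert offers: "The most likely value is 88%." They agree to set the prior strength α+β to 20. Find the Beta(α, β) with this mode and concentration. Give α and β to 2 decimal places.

For α,β > 1 the Beta mode is (α−1)/(α+β−2). With α+β = 20, the mode is (α−1)/18.
Set (α−1)/18 = 0.88 → α = 1 + 0.88·18 = 16.84.
β = 20 − α = 3.16.

α = 16.84, β = 3.16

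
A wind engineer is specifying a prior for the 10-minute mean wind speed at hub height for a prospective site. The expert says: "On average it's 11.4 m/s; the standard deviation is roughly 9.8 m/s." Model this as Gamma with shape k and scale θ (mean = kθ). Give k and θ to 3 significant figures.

k ≈ 1.35, θ ≈ 8.42

For Gamma(k, scale θ): mean = kθ, variance = kθ², so CV = 1/√k.
CV = SD/mean = 9.8/11.4 = 0.8596, hence k = 1/CV² = 1.35.
Then θ = mean/k = 11.4/1.35 = 8.42.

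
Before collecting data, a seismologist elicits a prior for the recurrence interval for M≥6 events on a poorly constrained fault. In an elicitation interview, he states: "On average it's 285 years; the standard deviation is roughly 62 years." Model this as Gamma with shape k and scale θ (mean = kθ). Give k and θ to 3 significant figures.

k ≈ 21.1, θ ≈ 13.5

For Gamma(k, scale θ): mean = kθ, variance = kθ², so CV = 1/√k.
CV = SD/mean = 62/285 = 0.2175, hence k = 1/CV² = 21.1.
Then θ = mean/k = 285/21.1 = 13.5.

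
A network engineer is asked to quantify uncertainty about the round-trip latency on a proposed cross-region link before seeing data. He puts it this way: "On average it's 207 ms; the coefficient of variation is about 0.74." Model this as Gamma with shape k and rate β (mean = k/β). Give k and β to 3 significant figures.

k ≈ 1.83, β ≈ 0.00882

For Gamma(k, rate β): mean = k/β, variance = k/β², so CV = 1/√k.
CV = 0.74, hence k = 1/CV² = 1.83.
Then β = k/mean = 1.83/207 = 0.00882.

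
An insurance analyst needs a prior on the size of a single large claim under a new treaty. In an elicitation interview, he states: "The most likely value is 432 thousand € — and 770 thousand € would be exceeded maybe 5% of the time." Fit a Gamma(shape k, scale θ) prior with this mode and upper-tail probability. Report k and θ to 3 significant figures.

Gamma(k,θ) with k>1 has mode (k−1)θ, so θ = 432/(k−1).
Need P(X < 770) = 0.95 with θ tied to k this way. Start at k = 2, θ = 432: P(X<770) ≈ 0.532.
Too low — raise k to concentrate. Iterating converges to k ≈ 9.35.
Then θ = 432/(9.35−1) ≈ 51.8.

k ≈ 9.35, θ ≈ 51.8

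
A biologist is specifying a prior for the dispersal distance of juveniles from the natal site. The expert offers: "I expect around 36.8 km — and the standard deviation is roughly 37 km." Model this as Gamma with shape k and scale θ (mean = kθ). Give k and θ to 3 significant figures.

For Gamma(k, scale θ): mean = kθ, variance = kθ², so CV = 1/√k.
CV = SD/mean = 37/36.8 = 1.005, hence k = 1/CV² = 0.989.
Then θ = mean/k = 36.8/0.989 = 37.2.

k ≈ 0.989, θ ≈ 37.2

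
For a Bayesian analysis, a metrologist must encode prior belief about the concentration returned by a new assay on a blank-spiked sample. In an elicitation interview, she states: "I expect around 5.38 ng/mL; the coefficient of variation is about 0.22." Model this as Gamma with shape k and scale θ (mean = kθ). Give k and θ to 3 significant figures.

k ≈ 20.7, θ ≈ 0.26

For Gamma(k, scale θ): mean = kθ, variance = kθ², so CV = 1/√k.
CV = 0.22, hence k = 1/CV² = 20.7.
Then θ = mean/k = 5.38/20.7 = 0.26.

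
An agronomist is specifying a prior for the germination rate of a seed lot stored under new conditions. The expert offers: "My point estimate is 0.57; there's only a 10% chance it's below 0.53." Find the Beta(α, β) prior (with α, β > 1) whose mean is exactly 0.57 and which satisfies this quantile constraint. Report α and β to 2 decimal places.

With mean 0.57 fixed, write α = 0.57s, β = 0.43s where s = α+β.
Need P(θ < 0.53) = 0.1 under Beta(0.57s, 0.43s). Normal approximation: (q−m)/√(m(1−m)/s) ≈ z_{0.1} = -1.28, so s ≈ 0.57·0.43·(-1.28)²/(0.53−0.57)² = 251.6.
At s = 251.6: P(θ<0.53) ≈ 0.101. Adjusting to match 0.1 gives s ≈ 252.75.
So α = 0.57·252.75 ≈ 144.07, β = 0.43·252.75 ≈ 108.68.

α ≈ 144.07, β ≈ 108.68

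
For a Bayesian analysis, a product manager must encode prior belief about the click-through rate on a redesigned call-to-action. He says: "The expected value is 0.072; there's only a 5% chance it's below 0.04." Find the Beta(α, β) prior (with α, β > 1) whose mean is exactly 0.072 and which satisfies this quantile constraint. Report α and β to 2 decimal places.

With mean 0.072 fixed, write α = 0.072s, β = 0.928s where s = α+β.
Need P(θ < 0.04) = 0.05 under Beta(0.072s, 0.928s). Normal approximation: (q−m)/√(m(1−m)/s) ≈ z_{0.05} = -1.64, so s ≈ 0.072·0.928·(-1.64)²/(0.04−0.072)² = 176.5.
At s = 176.5: P(θ<0.04) ≈ 0.031. Adjusting to match 0.05 gives s ≈ 140.19.
So α = 0.072·140.19 ≈ 10.09, β = 0.928·140.19 ≈ 130.09.

α ≈ 10.09, β ≈ 130.09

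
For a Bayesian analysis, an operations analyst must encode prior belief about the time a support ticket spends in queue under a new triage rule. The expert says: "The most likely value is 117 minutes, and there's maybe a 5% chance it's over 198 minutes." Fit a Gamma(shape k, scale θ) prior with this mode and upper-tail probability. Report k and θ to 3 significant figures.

k ≈ 11.1, θ ≈ 11.6

Gamma(k,θ) with k>1 has mode (k−1)θ, so θ = 117/(k−1).
Need P(X < 198) = 0.95 with θ tied to k this way. Start at k = 2, θ = 117: P(X<198) ≈ 0.504.
Too low — raise k to concentrate. Iterating converges to k ≈ 11.1.
Then θ = 117/(11.1−1) ≈ 11.6.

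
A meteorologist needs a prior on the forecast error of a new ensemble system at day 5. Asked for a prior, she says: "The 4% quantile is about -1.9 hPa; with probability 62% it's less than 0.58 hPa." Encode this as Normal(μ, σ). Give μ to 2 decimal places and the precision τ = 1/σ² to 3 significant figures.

μ = 0.21, τ = 0.687

For Normal(μ,σ), the p-quantile is μ + z_p·σ. Here z_{0.04} = -1.751, z_{0.62} = 0.3055.
So -1.9 = μ − 1.751σ and 0.58 = μ + 0.3055σ.
Subtracting: σ = (0.58 − -1.9)/(0.3055 − (-1.751)) = 1.21.
Then μ = -1.9 − (-1.751)·1.21 = 0.21.
Precision τ = 1/σ² = 1/1.206² = 0.687.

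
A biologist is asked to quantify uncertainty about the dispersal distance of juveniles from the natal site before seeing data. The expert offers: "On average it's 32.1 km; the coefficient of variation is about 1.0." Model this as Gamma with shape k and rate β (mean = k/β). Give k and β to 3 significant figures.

k ≈ 1, β ≈ 0.0312

For Gamma(k, rate β): mean = k/β, variance = k/β², so CV = 1/√k.
CV = 1.0, hence k = 1/CV² = 1.
Then β = k/mean = 1/32.1 = 0.0312.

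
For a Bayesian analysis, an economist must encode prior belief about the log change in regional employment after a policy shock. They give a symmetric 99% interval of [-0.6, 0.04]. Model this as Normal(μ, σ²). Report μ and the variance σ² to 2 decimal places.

μ = -0.28, σ² = 0.02

A symmetric 99% interval runs μ ± z·σ with z = 2.576.
Half-width = 0.32, so σ = 0.32/2.576 = 0.124 and σ² = 0.02.
μ is the interval midpoint, -0.28.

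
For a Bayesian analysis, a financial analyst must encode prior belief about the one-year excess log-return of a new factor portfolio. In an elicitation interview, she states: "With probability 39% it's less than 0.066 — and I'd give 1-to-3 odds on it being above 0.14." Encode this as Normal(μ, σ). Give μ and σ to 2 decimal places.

For Normal(μ,σ), the p-quantile is μ + z_p·σ. Here z_{0.39} = -0.2793, z_{0.75} = 0.6745.
So 0.066 = μ − 0.2793σ and 0.14 = μ + 0.6745σ.
Subtracting: σ = (0.14 − 0.066)/(0.6745 − (-0.2793)) = 0.08.
Then μ = 0.066 − (-0.2793)·0.08 = 0.09.

μ = 0.09, σ = 0.08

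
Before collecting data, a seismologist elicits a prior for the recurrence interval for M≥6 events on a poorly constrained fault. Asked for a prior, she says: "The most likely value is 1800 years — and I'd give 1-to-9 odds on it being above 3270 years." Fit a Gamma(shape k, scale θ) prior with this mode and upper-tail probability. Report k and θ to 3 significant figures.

Gamma(k,θ) with k>1 has mode (k−1)θ, so θ = 1800/(k−1).
Need P(X < 3270) = 0.9 with θ tied to k this way. Start at k = 2, θ = 1800: P(X<3270) ≈ 0.542.
Too low — raise k to concentrate. Iterating converges to k ≈ 6.35.
Then θ = 1800/(6.35−1) ≈ 337.

k ≈ 6.35, θ ≈ 337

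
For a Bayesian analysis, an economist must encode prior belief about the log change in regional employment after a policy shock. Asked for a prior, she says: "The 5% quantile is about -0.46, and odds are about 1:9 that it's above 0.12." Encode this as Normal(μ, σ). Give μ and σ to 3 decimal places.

μ = -0.134, σ = 0.198

For Normal(μ,σ), the p-quantile is μ + z_p·σ. Here z_{0.05} = -1.645, z_{0.9} = 1.282.
So -0.46 = μ − 1.645σ and 0.12 = μ + 1.282σ.
Subtracting: σ = (0.12 − -0.46)/(1.282 − (-1.645)) = 0.198.
Then μ = -0.46 − (-1.645)·0.198 = -0.134.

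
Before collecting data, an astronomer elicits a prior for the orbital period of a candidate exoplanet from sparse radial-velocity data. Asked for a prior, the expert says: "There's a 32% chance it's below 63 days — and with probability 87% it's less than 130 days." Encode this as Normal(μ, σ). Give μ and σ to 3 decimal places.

μ = 82.657, σ = 42.030

The p-quantile of Normal(μ,σ) is μ + z_p·σ, with z_{0.32} = -0.4677 and z_{0.87} = 1.126.
Eliminate σ: μ = (z₂·x₁ − z₁·x₂)/(z₂ − z₁) = (1.126·63 − (-0.4677)·130)/1.594 = 82.657.
Then σ = (x₂ − x₁)/(z₂ − z₁) = (130 − 63)/1.594 = 42.030.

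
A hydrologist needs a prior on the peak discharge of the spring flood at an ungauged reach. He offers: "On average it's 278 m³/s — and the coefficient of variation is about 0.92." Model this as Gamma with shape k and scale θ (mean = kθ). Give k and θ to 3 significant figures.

For Gamma(k, scale θ): mean = kθ, variance = kθ², so CV = 1/√k.
CV = 0.92, hence k = 1/CV² = 1.18.
Then θ = mean/k = 278/1.18 = 235.

k ≈ 1.18, θ ≈ 235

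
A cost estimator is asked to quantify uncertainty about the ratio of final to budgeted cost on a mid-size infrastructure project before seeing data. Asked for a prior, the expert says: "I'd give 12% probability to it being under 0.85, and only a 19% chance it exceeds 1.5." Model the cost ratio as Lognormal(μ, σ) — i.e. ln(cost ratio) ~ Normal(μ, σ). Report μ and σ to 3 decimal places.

μ ≈ 0.163, σ ≈ 0.277

If T ~ Lognormal(μ,σ) then ln T ~ Normal(μ,σ), so the p-quantile of ln T is μ + z_p·σ.
ln(0.85) = -0.1625 and ln(1.5) = 0.4055; z_{0.12} = -1.175, z_{0.81} = 0.8779.
σ = (0.4055 − -0.1625)/(0.8779 − (-1.175)) = 0.277.
μ = -0.1625 − (-1.175)·0.277 = 0.163.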